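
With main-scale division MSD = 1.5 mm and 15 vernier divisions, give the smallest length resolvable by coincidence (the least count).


LC = MSD / n_div
= 1.5 / 15
= 0.1000

0.1000


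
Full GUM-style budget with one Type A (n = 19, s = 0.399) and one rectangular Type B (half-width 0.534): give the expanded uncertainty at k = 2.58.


u_A = s / sqrt(n) = 0.399 / sqrt(19) = 0.091536878
u_B = half_width / sqrt(3) = 0.534 / sqrt(3) = 0.30830504
uc = sqrt(u_A^2 + u_B^2) = sqrt(0.091536878^2 + 0.30830504^2) = 0.3216069
U = k * uc = 2.58 * 0.3216069
U = 0.8297

0.8297


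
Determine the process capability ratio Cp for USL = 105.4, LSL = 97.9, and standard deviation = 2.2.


Cp = (USL - LSL) / (6 * sigma)
= (105.4 - 97.9) / (6 * 2.2)
= 7.5000 / 13.2000
= 0.5682

0.5682


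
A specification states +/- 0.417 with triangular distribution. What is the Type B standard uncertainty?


u_B = half_width / sqrt(6)
u_B = 0.417 / 2.4494897
u_B = 0.1702

0.1702


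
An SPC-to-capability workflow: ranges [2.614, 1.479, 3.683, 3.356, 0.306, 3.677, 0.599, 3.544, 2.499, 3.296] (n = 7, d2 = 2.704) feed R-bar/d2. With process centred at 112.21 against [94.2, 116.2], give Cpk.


R_bar = (2.614 + 1.479 + 3.683 + 3.356 + 0.306 + 3.677 + 0.599 + 3.544 + 2.499 + 3.296) / 10 = 2.5053
sigma = R_bar / d2 = 2.5053 / 2.704 = 0.92651627
Cp = (USL - LSL)/(6*sigma) = (116.2 - 94.2)/(6*0.92651627) = 3.9575
Cpu = (116.2 - 112.21)/(3*0.92651627) = 1.4355
Cpl = (112.21 - 94.2)/(3*0.92651627) = 6.4795
Cpk = min(Cpu, Cpl) = 1.4355

1.4355


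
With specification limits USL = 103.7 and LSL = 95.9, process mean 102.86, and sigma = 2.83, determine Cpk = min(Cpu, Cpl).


Cpu = (USL - mean) / (3*sigma) = (103.7 - 102.86) / (3*2.83) = 0.0989
Cpl = (mean - LSL) / (3*sigma) = (102.86 - 95.9) / (3*2.83) = 0.8198
Cpk = min(Cpu, Cpl) = 0.0989

0.0989


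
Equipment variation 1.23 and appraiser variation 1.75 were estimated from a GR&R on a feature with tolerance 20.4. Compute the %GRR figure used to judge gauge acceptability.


GRR = sqrt(EV^2 + AV^2) = sqrt(1.23^2 + 1.75^2) = 2.1390185
%GRR = GRR / tol * 100 = 2.1390185 / 20.4 * 100
%GRR = 10.4854

10.4854


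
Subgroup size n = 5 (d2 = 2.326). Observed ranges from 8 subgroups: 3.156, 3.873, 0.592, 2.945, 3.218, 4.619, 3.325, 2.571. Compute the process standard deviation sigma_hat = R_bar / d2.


R_bar = (3.156 + 3.873 + 0.592 + 2.945 + 3.218 + 4.619 + 3.325 + 2.571) / 8
R_bar = 24.299 / 8 = 3.037375
sigma_hat = R_bar / d2 = 3.037375 / 2.326 = 1.3058

1.3058


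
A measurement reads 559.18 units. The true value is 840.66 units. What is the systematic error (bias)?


Systematic error = measured - true
= 559.18 - 840.66
= -281.4800

-281.4800


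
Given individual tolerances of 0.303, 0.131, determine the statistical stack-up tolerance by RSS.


RSS = sqrt(0.303^2 + 0.131^2)
= sqrt(0.10897)
= 0.3301

0.3301


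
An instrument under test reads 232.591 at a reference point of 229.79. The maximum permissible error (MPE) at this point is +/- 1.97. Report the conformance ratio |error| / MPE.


e = indication - reference = 232.591 - 229.79 = 2.8010
|e| = 2.8010
ratio = |e| / MPE = 2.8010 / 1.97
ratio = 1.4218

1.4218


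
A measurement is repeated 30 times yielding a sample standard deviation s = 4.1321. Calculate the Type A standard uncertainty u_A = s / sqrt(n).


u_A = s / sqrt(n)
u_A = 4.1321 / sqrt(30)
u_A = 4.1321 / 5.4772256
u_A = 0.7544

0.7544


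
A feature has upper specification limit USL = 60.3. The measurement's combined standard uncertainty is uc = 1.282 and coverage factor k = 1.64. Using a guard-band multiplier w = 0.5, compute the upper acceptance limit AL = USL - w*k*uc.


U = k * uc = 1.64 * 1.282 = 2.10248
guard band g = w * U = 0.5 * 2.10248 = 1.05124
AL = USL - g = 60.3 - 1.05124
AL = 59.2488

59.2488


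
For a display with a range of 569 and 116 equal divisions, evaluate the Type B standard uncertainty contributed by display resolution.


resolution = range / divisions
resolution = 569 / 116 = 4.9051724
u_res = resolution / (2*sqrt(3))
u_res = 4.9051724 / 3.4641016
u_res = 1.4160

1.4160


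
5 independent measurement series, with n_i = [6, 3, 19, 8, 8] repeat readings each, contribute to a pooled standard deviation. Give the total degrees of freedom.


nu = sum_i (n_i - 1)
nu = ((6 - 1) + (3 - 1) + (19 - 1) + (8 - 1) + (8 - 1))
nu = 5 + 2 + 18 + 7 + 7
nu = 39

39


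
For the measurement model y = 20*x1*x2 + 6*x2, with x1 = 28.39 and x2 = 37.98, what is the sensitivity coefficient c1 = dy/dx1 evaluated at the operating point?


y = 20*x1*x2 + 6*x2
dy/dx1 = 20*x2
Evaluate at x2 = 37.98: c1 = 20 * 37.98
c1 = 759.6000

759.6000


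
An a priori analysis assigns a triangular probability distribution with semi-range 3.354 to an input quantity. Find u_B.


u_B = half_width / sqrt(6)
u_B = 3.354 / 2.4494897
u_B = 1.3693

1.3693


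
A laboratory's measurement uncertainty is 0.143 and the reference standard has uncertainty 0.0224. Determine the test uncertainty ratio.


TUR = u_lab / u_ref
= 0.143 / 0.0224
= 6.3839

6.3839


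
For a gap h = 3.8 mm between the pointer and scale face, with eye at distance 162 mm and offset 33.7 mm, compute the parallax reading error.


error = h * offset / d
= 3.8 * 33.7 / 162
= 0.7905

0.7905


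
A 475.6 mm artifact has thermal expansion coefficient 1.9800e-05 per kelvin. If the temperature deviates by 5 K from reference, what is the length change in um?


dL = L * alpha * dT
= 475.6 * 1.9800e-05 * 5
= 0.0470844 mm
dL_um = 0.0470844 * 1000 = 47.0844 um

47.0844


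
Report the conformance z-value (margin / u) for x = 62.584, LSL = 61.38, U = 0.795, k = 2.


u = U / k = 0.795 / 2 = 0.3975
margin = |LSL - x| = |61.38 - 62.584| = 1.204
z = margin / u = 1.204 / 0.3975
z = 3.0289

3.0289


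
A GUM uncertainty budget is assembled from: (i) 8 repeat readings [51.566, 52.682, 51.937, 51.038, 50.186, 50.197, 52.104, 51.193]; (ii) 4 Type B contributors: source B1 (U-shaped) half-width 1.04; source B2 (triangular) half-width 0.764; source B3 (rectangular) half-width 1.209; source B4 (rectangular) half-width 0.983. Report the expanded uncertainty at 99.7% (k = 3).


mean = (51.566 + 52.682 + 51.937 + 51.038 + 50.186 + 50.197 + 52.104 + 51.193) / 8 = 51.362875
s = sqrt(sum((x - mean)^2)/(n-1)) = 0.88953735
u_A = s / sqrt(n) = 0.88953735 / sqrt(8) = 0.31449895
u_B1 = 1.04 / sqrt(2) = 0.73539105
u_B2 = 0.764 / sqrt(6) = 0.31190169
u_B3 = 1.209 / sqrt(3) = 0.69801648
u_B4 = 0.983 / sqrt(3) = 0.56753531
uc = sqrt(0.31449895^2 + 0.73539105^2 + 0.31190169^2 + 0.69801648^2 + 0.56753531^2) = 1.2435094
U = k * uc = 3 * 1.2435094
U = 3.7305

3.7305


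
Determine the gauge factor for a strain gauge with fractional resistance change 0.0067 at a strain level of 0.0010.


GF = (dR/R) / epsilon
= 0.0067 / 0.0010
= 6.7000

6.7000


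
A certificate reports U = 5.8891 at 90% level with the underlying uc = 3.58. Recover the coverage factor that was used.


k = U / uc
k = 5.8891 / 3.58
k = 1.645

1.645


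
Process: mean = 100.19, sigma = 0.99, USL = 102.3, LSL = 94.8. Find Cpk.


Cpu = (USL - mean) / (3*sigma) = (102.3 - 100.19) / (3*0.99) = 0.7104
Cpl = (mean - LSL) / (3*sigma) = (100.19 - 94.8) / (3*0.99) = 1.8148
Cpk = min(Cpu, Cpl) = 0.7104

0.7104


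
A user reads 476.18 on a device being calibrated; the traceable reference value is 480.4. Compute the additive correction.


Correction = standard - reading
= 480.4 - 476.18
= 4.2200

4.2200


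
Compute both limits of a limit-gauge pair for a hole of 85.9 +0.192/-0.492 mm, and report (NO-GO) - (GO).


GO = nominal - lower_tol (smallest hole = maximum material condition)
GO = 85.9 - 0.492 = 85.408
NO-GO = nominal + upper_tol (largest hole = least material condition)
NO-GO = 85.9 + 0.192 = 86.092
spread = NO-GO - GO = 86.092 - 85.408 = 0.6840

0.6840


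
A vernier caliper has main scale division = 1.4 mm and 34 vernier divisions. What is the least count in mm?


LC = MSD / n_div
= 1.4 / 34
= 0.0412

0.0412


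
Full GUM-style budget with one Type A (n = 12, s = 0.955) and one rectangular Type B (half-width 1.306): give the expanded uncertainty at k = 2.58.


u_A = s / sqrt(n) = 0.955 / sqrt(12) = 0.27568475
u_B = half_width / sqrt(3) = 1.306 / sqrt(3) = 0.75401945
uc = sqrt(u_A^2 + u_B^2) = sqrt(0.27568475^2 + 0.75401945^2) = 0.8028371
U = k * uc = 2.58 * 0.8028371
U = 2.0713

2.0713


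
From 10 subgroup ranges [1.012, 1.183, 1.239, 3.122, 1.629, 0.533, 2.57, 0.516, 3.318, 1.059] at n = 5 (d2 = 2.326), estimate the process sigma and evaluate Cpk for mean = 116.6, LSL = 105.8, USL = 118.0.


R_bar = (1.012 + 1.183 + 1.239 + 3.122 + 1.629 + 0.533 + 2.57 + 0.516 + 3.318 + 1.059) / 10 = 1.6181
sigma = R_bar / d2 = 1.6181 / 2.326 = 0.69565778
Cp = (USL - LSL)/(6*sigma) = (118.0 - 105.8)/(6*0.69565778) = 2.9229
Cpu = (118.0 - 116.6)/(3*0.69565778) = 0.6708
Cpl = (116.6 - 105.8)/(3*0.69565778) = 5.1750
Cpk = min(Cpu, Cpl) = 0.6708

0.6708


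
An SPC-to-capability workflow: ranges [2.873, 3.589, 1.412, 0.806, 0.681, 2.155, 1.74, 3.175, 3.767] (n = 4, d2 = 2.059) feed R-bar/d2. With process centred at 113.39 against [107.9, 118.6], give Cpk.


R_bar = (2.873 + 3.589 + 1.412 + 0.806 + 0.681 + 2.155 + 1.74 + 3.175 + 3.767) / 9 = 2.2442222
sigma = R_bar / d2 = 2.2442222 / 2.059 = 1.0899574
Cp = (USL - LSL)/(6*sigma) = (118.6 - 107.9)/(6*1.0899574) = 1.6361
Cpu = (118.6 - 113.39)/(3*1.0899574) = 1.5933
Cpl = (113.39 - 107.9)/(3*1.0899574) = 1.6790
Cpk = min(Cpu, Cpl) = 1.5933

1.5933


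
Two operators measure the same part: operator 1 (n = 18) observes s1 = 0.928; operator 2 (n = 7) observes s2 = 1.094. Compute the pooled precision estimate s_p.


s_p = sqrt(((n1-1)*s1^2 + (n2-1)*s2^2) / (n1+n2-2))
numerator = (18-1)*0.928^2 + (7-1)*1.094^2 = 14.640128 + 7.181016 = 21.821144
denominator = 18 + 7 - 2 = 23
s_p^2 = 21.821144 / 23 = 0.94874539
s_p = sqrt(0.94874539) = 0.9740

0.9740


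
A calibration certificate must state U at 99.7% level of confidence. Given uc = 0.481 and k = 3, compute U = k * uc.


U = k * uc
U = 3 * 0.481
U = 1.4430

1.4430


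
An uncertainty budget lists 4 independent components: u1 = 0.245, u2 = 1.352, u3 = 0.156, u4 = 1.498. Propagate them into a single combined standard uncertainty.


uc = sqrt(0.245^2 + 1.352^2 + 0.156^2 + 1.498^2)
uc = sqrt(4.156269)
uc = 2.0387

2.0387


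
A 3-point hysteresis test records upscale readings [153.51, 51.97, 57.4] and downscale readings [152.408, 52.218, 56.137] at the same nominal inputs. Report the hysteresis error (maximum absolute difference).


|153.51 - 152.408| = 1.1020
|51.97 - 52.218| = 0.2480
|57.4 - 56.137| = 1.2630
hysteresis = max(diffs) = 1.2630

1.2630


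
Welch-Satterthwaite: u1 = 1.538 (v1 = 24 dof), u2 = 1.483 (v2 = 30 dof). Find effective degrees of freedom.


uc = sqrt(u1^2 + u2^2) = sqrt(1.538^2 + 1.483^2) = 2.1365236
v_eff = uc^4 / (u1^4/v1 + u2^4/v2)
= 2.1365236^4 / (1.538^4/24 + 1.483^4/30)
= 20.836788 / 0.39436763
v_eff = 52.8359

52.8359


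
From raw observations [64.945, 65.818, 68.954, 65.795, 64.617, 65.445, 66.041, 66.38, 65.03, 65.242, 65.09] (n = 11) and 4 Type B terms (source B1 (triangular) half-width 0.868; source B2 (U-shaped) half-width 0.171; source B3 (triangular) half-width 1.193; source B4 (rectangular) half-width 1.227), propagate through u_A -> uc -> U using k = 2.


mean = (64.945 + 65.818 + 68.954 + 65.795 + 64.617 + 65.445 + 66.041 + 66.38 + 65.03 + 65.242 + 65.09) / 11 = 65.75972727
s = sqrt(sum((x - mean)^2)/(n-1)) = 1.1827767
u_A = s / sqrt(n) = 1.1827767 / sqrt(11) = 0.35662059
u_B1 = 0.868 / sqrt(6) = 0.35435952
u_B2 = 0.171 / sqrt(2) = 0.12091526
u_B3 = 1.193 / sqrt(6) = 0.48704021
u_B4 = 1.227 / sqrt(3) = 0.70840878
uc = sqrt(0.35662059^2 + 0.35435952^2 + 0.12091526^2 + 0.48704021^2 + 0.70840878^2) = 1.0032052
U = k * uc = 2 * 1.0032052
U = 2.0064

2.0064


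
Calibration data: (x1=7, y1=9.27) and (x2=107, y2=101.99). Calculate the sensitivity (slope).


slope = (y2 - y1) / (x2 - x1)
= (101.99 - 9.27) / (107 - 7)
= 92.7200 / 100
= 0.9272

0.9272


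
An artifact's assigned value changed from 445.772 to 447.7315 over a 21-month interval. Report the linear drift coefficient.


rate = (v2 - v1) / months
= (447.7315 - 445.772) / 21
= 1.9595 / 21
= 0.0933

0.0933


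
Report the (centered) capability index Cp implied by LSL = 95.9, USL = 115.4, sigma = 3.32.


Cp = (USL - LSL) / (6 * sigma)
= (115.4 - 95.9) / (6 * 3.32)
= 19.5000 / 19.9200
= 0.9789

0.9789


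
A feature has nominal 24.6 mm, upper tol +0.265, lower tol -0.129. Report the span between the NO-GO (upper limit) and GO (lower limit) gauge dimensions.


GO = nominal - lower_tol (smallest hole = maximum material condition)
GO = 24.6 - 0.129 = 24.471
NO-GO = nominal + upper_tol (largest hole = least material condition)
NO-GO = 24.6 + 0.265 = 24.865
spread = NO-GO - GO = 24.865 - 24.471 = 0.3940

0.3940


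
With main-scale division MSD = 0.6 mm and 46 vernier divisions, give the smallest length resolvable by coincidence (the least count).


LC = MSD / n_div
= 0.6 / 46
= 0.0130

0.0130


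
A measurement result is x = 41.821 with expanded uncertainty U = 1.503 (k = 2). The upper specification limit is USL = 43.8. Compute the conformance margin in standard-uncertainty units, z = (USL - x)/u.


u = U / k = 1.503 / 2 = 0.7515
margin = |USL - x| = |43.8 - 41.821| = 1.979
z = margin / u = 1.979 / 0.7515
z = 2.6334

2.6334


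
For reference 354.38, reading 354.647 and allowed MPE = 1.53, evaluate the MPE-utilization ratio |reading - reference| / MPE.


e = indication - reference = 354.647 - 354.38 = 0.2670
|e| = 0.2670
ratio = |e| / MPE = 0.2670 / 1.53
ratio = 0.1745

0.1745


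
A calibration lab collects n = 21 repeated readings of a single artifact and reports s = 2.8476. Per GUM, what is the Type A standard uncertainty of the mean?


u_A = s / sqrt(n)
u_A = 2.8476 / sqrt(21)
u_A = 2.8476 / 4.5825757
u_A = 0.6214

0.6214


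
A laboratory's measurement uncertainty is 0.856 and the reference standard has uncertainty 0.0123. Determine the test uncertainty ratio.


TUR = u_lab / u_ref
= 0.856 / 0.0123
= 69.5935

69.5935


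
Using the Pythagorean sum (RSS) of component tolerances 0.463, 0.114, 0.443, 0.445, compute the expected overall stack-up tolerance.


RSS = sqrt(0.463^2 + 0.114^2 + 0.443^2 + 0.445^2)
= sqrt(0.621639)
= 0.7884

0.7884


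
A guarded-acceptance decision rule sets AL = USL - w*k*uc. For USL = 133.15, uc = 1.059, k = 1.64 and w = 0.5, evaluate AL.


U = k * uc = 1.64 * 1.059 = 1.73676
guard band g = w * U = 0.5 * 1.73676 = 0.86838
AL = USL - g = 133.15 - 0.86838
AL = 132.2816

132.2816


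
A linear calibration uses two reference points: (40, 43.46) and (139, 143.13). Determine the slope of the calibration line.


slope = (y2 - y1) / (x2 - x1)
= (143.13 - 43.46) / (139 - 40)
= 99.6700 / 99
= 1.0068

1.0068


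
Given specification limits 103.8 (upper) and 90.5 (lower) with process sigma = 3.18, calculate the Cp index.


Cp = (USL - LSL) / (6 * sigma)
= (103.8 - 90.5) / (6 * 3.18)
= 13.3000 / 19.0800
= 0.6971

0.6971


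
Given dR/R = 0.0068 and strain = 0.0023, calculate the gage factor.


GF = (dR/R) / epsilon
= 0.0068 / 0.0023
= 2.9565

2.9565


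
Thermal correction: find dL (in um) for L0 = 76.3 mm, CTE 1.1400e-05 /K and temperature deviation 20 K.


dL = L * alpha * dT
= 76.3 * 1.1400e-05 * 20
= 0.0173964 mm
dL_um = 0.0173964 * 1000 = 17.3964 um

17.3964


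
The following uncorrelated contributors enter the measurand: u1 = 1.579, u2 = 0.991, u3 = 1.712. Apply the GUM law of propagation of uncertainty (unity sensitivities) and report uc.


uc = sqrt(1.579^2 + 0.991^2 + 1.712^2)
uc = sqrt(6.406266)
uc = 2.5311

2.5311


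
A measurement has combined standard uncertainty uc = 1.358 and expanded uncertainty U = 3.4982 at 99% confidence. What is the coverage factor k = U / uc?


k = U / uc
k = 3.4982 / 1.358
k = 2.576

2.576


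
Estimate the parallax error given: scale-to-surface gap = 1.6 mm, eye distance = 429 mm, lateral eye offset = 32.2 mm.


error = h * offset / d
= 1.6 * 32.2 / 429
= 0.1201

0.1201


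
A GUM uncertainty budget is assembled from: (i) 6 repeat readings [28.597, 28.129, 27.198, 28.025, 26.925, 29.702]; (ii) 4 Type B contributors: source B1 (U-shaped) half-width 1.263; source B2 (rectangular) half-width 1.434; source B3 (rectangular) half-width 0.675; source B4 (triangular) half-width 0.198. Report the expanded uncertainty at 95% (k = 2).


mean = (28.597 + 28.129 + 27.198 + 28.025 + 26.925 + 29.702) / 6 = 28.096
s = sqrt(sum((x - mean)^2)/(n-1)) = 1.0014002
u_A = s / sqrt(n) = 1.0014002 / sqrt(6) = 0.40881992
u_B1 = 1.263 / sqrt(2) = 0.89307586
u_B2 = 1.434 / sqrt(3) = 0.82792029
u_B3 = 0.675 / sqrt(3) = 0.38971143
u_B4 = 0.198 / sqrt(6) = 0.080833162
uc = sqrt(0.40881992^2 + 0.89307586^2 + 0.82792029^2 + 0.38971143^2 + 0.080833162^2) = 1.3448343
U = k * uc = 2 * 1.3448343
U = 2.6897

2.6897


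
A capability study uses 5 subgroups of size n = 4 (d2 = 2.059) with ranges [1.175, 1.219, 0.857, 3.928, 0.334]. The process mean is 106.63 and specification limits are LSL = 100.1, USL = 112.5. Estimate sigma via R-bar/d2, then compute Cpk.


R_bar = (1.175 + 1.219 + 0.857 + 3.928 + 0.334) / 5 = 1.5026
sigma = R_bar / d2 = 1.5026 / 2.059 = 0.72977173
Cp = (USL - LSL)/(6*sigma) = (112.5 - 100.1)/(6*0.72977173) = 2.8319
Cpu = (112.5 - 106.63)/(3*0.72977173) = 2.6812
Cpl = (106.63 - 100.1)/(3*0.72977173) = 2.9827
Cpk = min(Cpu, Cpl) = 2.6812

2.6812


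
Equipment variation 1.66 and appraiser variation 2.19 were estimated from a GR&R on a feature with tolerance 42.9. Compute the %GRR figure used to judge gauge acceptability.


GRR = sqrt(EV^2 + AV^2) = sqrt(1.66^2 + 2.19^2) = 2.7480357
%GRR = GRR / tol * 100 = 2.7480357 / 42.9 * 100
%GRR = 6.4057

6.4057


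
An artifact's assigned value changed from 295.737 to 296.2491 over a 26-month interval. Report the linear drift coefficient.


rate = (v2 - v1) / months
= (296.2491 - 295.737) / 26
= 0.5121 / 26
= 0.0197

0.0197


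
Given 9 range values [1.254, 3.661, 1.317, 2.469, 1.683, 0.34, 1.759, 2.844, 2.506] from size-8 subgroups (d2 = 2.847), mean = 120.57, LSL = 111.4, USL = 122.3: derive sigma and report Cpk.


R_bar = (1.254 + 3.661 + 1.317 + 2.469 + 1.683 + 0.34 + 1.759 + 2.844 + 2.506) / 9 = 1.9814444
sigma = R_bar / d2 = 1.9814444 / 2.847 = 0.69597626
Cp = (USL - LSL)/(6*sigma) = (122.3 - 111.4)/(6*0.69597626) = 2.6102
Cpu = (122.3 - 120.57)/(3*0.69597626) = 0.8286
Cpl = (120.57 - 111.4)/(3*0.69597626) = 4.3919
Cpk = min(Cpu, Cpl) = 0.8286

0.8286


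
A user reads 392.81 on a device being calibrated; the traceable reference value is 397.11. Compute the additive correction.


Correction = standard - reading
= 397.11 - 392.81
= 4.3000

4.3000


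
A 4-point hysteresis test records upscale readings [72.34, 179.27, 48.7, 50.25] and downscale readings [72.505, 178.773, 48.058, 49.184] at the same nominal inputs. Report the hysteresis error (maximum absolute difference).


|72.34 - 72.505| = 0.1650
|179.27 - 178.773| = 0.4970
|48.7 - 48.058| = 0.6420
|50.25 - 49.184| = 1.0660
hysteresis = max(diffs) = 1.0660

1.0660


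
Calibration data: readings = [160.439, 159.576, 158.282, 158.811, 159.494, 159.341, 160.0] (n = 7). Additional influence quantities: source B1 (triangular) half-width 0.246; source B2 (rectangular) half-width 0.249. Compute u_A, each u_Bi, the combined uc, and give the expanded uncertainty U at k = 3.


mean = (160.439 + 159.576 + 158.282 + 158.811 + 159.494 + 159.341 + 160.0) / 7 = 159.4204286
s = sqrt(sum((x - mean)^2)/(n-1)) = 0.7160933
u_A = s / sqrt(n) = 0.7160933 / sqrt(7) = 0.27065783
u_B1 = 0.246 / sqrt(6) = 0.10042908
u_B2 = 0.249 / sqrt(3) = 0.14376022
uc = sqrt(0.27065783^2 + 0.10042908^2 + 0.14376022^2) = 0.32250374
U = k * uc = 3 * 0.32250374
U = 0.9675

0.9675


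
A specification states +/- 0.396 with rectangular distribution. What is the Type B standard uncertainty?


u_B = half_width / sqrt(3)
u_B = 0.396 / 1.7320508
u_B = 0.2286

0.2286


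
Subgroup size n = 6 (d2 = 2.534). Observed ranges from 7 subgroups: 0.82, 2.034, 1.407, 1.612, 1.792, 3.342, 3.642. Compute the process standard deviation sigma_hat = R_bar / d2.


R_bar = (0.82 + 2.034 + 1.407 + 1.612 + 1.792 + 3.342 + 3.642) / 7
R_bar = 14.649 / 7 = 2.0927143
sigma_hat = R_bar / d2 = 2.0927143 / 2.534 = 0.8259

0.8259


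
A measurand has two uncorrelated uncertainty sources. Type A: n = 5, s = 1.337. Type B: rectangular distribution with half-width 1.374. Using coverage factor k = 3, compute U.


u_A = s / sqrt(n) = 1.337 / sqrt(5) = 0.59792458
u_B = half_width / sqrt(3) = 1.374 / sqrt(3) = 0.79327927
uc = sqrt(u_A^2 + u_B^2) = sqrt(0.59792458^2 + 0.79327927^2) = 0.993381
U = k * uc = 3 * 0.993381
U = 2.9801

2.9801


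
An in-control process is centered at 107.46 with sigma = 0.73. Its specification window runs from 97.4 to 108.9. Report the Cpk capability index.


Cpu = (USL - mean) / (3*sigma) = (108.9 - 107.46) / (3*0.73) = 0.6575
Cpl = (mean - LSL) / (3*sigma) = (107.46 - 97.4) / (3*0.73) = 4.5936
Cpk = min(Cpu, Cpl) = 0.6575

0.6575


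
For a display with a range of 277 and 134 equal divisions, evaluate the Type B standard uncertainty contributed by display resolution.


resolution = range / divisions
resolution = 277 / 134 = 2.0671642
u_res = resolution / (2*sqrt(3))
u_res = 2.0671642 / 3.4641016
u_res = 0.5967

0.5967


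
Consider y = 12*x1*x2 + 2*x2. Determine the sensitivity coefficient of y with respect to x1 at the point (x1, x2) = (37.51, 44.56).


y = 12*x1*x2 + 2*x2
dy/dx1 = 12*x2
Evaluate at x2 = 44.56: c1 = 12 * 44.56
c1 = 534.7200

534.7200


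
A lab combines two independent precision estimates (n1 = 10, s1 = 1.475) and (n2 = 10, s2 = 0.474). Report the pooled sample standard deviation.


s_p = sqrt(((n1-1)*s1^2 + (n2-1)*s2^2) / (n1+n2-2))
numerator = (10-1)*1.475^2 + (10-1)*0.474^2 = 19.580625 + 2.022084 = 21.602709
denominator = 10 + 10 - 2 = 18
s_p^2 = 21.602709 / 18 = 1.2001505
s_p = sqrt(1.2001505) = 1.0955

1.0955


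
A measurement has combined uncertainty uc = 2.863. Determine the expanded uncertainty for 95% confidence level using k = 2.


U = k * uc
U = 2 * 2.863
U = 5.7260

5.7260


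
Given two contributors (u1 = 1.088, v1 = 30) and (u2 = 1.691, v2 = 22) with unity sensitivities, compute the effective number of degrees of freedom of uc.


uc = sqrt(u1^2 + u2^2) = sqrt(1.088^2 + 1.691^2) = 2.0107772
v_eff = uc^4 / (u1^4/v1 + u2^4/v2)
= 2.0107772^4 / (1.088^4/30 + 1.691^4/22)
= 16.347668 / 0.4183734
v_eff = 39.0743

39.0743


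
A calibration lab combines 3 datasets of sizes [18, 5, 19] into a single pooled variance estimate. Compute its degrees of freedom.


nu = sum_i (n_i - 1)
nu = ((18 - 1) + (5 - 1) + (19 - 1))
nu = 17 + 4 + 18
nu = 39

39


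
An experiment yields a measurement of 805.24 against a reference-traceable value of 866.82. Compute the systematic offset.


Systematic error = measured - true
= 805.24 - 866.82
= -61.5800

-61.5800


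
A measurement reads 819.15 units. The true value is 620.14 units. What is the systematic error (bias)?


Systematic error = measured - true
= 819.15 - 620.14
= 199.0100

199.0100


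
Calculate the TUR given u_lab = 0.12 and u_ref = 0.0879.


TUR = u_lab / u_ref
= 0.12 / 0.0879
= 1.3652

1.3652


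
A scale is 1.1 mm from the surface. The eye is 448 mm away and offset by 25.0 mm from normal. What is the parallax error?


error = h * offset / d
= 1.1 * 25.0 / 448
= 0.0614

0.0614


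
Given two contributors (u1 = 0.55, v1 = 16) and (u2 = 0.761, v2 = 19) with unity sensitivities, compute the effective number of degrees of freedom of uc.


uc = sqrt(u1^2 + u2^2) = sqrt(0.55^2 + 0.761^2) = 0.93894675
v_eff = uc^4 / (u1^4/v1 + u2^4/v2)
= 0.93894675^4 / (0.55^4/16 + 0.761^4/19)
= 0.77725559 / 0.023370779
v_eff = 33.2576

33.2576


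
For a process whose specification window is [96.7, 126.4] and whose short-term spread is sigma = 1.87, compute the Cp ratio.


Cp = (USL - LSL) / (6 * sigma)
= (126.4 - 96.7) / (6 * 1.87)
= 29.7000 / 11.2200
= 2.6471

2.6471


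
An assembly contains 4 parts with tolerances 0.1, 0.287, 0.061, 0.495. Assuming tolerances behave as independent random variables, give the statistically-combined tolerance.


RSS = sqrt(0.1^2 + 0.287^2 + 0.061^2 + 0.495^2)
= sqrt(0.341115)
= 0.5841

0.5841


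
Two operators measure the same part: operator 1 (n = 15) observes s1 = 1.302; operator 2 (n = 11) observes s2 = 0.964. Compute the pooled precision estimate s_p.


s_p = sqrt(((n1-1)*s1^2 + (n2-1)*s2^2) / (n1+n2-2))
numerator = (15-1)*1.302^2 + (11-1)*0.964^2 = 23.732856 + 9.29296 = 33.025816
denominator = 15 + 11 - 2 = 24
s_p^2 = 33.025816 / 24 = 1.3760757
s_p = sqrt(1.3760757) = 1.1731

1.1731


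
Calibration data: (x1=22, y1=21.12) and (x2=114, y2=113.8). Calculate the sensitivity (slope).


slope = (y2 - y1) / (x2 - x1)
= (113.8 - 21.12) / (114 - 22)
= 92.6800 / 92
= 1.0074

1.0074


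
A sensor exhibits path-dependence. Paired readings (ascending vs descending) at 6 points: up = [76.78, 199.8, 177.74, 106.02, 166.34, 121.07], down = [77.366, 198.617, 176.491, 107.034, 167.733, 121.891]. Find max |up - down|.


|76.78 - 77.366| = 0.5860
|199.8 - 198.617| = 1.1830
|177.74 - 176.491| = 1.2490
|106.02 - 107.034| = 1.0140
|166.34 - 167.733| = 1.3930
|121.07 - 121.891| = 0.8210
hysteresis = max(diffs) = 1.3930

1.3930


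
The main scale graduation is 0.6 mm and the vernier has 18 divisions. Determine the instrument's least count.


LC = MSD / n_div
= 0.6 / 18
= 0.0333

0.0333


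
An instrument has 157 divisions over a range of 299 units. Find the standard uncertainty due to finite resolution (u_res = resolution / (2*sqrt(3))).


resolution = range / divisions
resolution = 299 / 157 = 1.9044586
u_res = resolution / (2*sqrt(3))
u_res = 1.9044586 / 3.4641016
u_res = 0.5498

0.5498


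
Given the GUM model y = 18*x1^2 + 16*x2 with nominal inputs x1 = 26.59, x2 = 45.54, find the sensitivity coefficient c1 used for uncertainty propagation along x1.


y = 18*x1^2 + 16*x2
dy/dx1 = 2*18*x1
Evaluate at x1 = 26.59: c1 = 36 * 26.59
c1 = 957.2400

957.2400


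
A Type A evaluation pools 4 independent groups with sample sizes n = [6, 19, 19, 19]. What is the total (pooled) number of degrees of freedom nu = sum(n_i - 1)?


nu = sum_i (n_i - 1)
nu = ((6 - 1) + (19 - 1) + (19 - 1) + (19 - 1))
nu = 5 + 18 + 18 + 18
nu = 59

59


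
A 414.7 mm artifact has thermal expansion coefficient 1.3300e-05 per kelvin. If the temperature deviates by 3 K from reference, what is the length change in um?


dL = L * alpha * dT
= 414.7 * 1.3300e-05 * 3
= 0.0165465 mm
dL_um = 0.0165465 * 1000 = 16.5465 um

16.5465


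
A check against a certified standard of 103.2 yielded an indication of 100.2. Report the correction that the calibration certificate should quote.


Correction = standard - reading
= 103.2 - 100.2
= 3.0000

3.0000


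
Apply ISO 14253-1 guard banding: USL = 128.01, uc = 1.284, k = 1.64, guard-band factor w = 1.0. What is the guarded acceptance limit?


U = k * uc = 1.64 * 1.284 = 2.10576
guard band g = w * U = 1.0 * 2.10576 = 2.10576
AL = USL - g = 128.01 - 2.10576
AL = 125.9042

125.9042


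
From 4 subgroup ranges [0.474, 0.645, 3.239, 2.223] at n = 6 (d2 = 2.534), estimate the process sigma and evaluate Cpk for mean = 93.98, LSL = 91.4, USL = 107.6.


R_bar = (0.474 + 0.645 + 3.239 + 2.223) / 4 = 1.64525
sigma = R_bar / d2 = 1.64525 / 2.534 = 0.64926993
Cp = (USL - LSL)/(6*sigma) = (107.6 - 91.4)/(6*0.64926993) = 4.1585
Cpu = (107.6 - 93.98)/(3*0.64926993) = 6.9925
Cpl = (93.98 - 91.4)/(3*0.64926993) = 1.3246
Cpk = min(Cpu, Cpl) = 1.3246

1.3246


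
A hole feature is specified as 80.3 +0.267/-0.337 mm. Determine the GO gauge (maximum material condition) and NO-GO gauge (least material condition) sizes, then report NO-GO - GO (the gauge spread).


GO = nominal - lower_tol (smallest hole = maximum material condition)
GO = 80.3 - 0.337 = 79.963
NO-GO = nominal + upper_tol (largest hole = least material condition)
NO-GO = 80.3 + 0.267 = 80.567
spread = NO-GO - GO = 80.567 - 79.963 = 0.6040

0.6040


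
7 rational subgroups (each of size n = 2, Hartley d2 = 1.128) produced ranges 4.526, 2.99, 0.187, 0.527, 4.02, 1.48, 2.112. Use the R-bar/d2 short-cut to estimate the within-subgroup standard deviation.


R_bar = (4.526 + 2.99 + 0.187 + 0.527 + 4.02 + 1.48 + 2.112) / 7
R_bar = 15.842 / 7 = 2.2631429
sigma_hat = R_bar / d2 = 2.2631429 / 1.128 = 2.0063

2.0063


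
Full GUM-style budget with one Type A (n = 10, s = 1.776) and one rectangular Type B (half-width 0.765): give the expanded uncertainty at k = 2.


u_A = s / sqrt(n) = 1.776 / sqrt(10) = 0.56162051
u_B = half_width / sqrt(3) = 0.765 / sqrt(3) = 0.44167296
uc = sqrt(u_A^2 + u_B^2) = sqrt(0.56162051^2 + 0.44167296^2) = 0.71448765
U = k * uc = 2 * 0.71448765
U = 1.4290

1.4290


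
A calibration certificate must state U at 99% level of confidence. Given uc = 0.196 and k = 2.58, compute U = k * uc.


U = k * uc
U = 2.58 * 0.196
U = 0.5057

0.5057


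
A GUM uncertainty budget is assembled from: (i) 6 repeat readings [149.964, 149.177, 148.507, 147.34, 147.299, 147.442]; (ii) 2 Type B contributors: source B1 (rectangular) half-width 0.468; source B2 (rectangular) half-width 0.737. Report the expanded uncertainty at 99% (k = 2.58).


mean = (149.964 + 149.177 + 148.507 + 147.34 + 147.299 + 147.442) / 6 = 148.2881667
s = sqrt(sum((x - mean)^2)/(n-1)) = 1.1171212
u_A = s / sqrt(n) = 1.1171212 / sqrt(6) = 0.45606282
u_B1 = 0.468 / sqrt(3) = 0.27019993
u_B2 = 0.737 / sqrt(3) = 0.42550715
uc = sqrt(0.45606282^2 + 0.27019993^2 + 0.42550715^2) = 0.67974821
U = k * uc = 2.58 * 0.67974821
U = 1.7538

1.7538


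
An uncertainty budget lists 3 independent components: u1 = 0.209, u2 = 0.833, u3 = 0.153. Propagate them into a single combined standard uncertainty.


uc = sqrt(0.209^2 + 0.833^2 + 0.153^2)
uc = sqrt(0.760979)
uc = 0.8723

0.8723


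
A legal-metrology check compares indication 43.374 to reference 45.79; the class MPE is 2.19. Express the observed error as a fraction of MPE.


e = indication - reference = 43.374 - 45.79 = -2.4160
|e| = 2.4160
ratio = |e| / MPE = 2.4160 / 2.19
ratio = 1.1032

1.1032


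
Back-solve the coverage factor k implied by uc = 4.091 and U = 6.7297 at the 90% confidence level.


k = U / uc
k = 6.7297 / 4.091
k = 1.645

1.645


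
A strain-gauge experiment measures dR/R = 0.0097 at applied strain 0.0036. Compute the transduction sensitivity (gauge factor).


GF = (dR/R) / epsilon
= 0.0097 / 0.0036
= 2.6944

2.6944


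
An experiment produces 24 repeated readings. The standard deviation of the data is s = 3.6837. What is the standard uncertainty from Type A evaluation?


u_A = s / sqrt(n)
u_A = 3.6837 / sqrt(24)
u_A = 3.6837 / 4.8989795
u_A = 0.7519

0.7519


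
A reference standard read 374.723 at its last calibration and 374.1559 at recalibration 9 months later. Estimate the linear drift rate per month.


rate = (v2 - v1) / months
= (374.1559 - 374.723) / 9
= -0.5671 / 9
= -0.0630

-0.0630


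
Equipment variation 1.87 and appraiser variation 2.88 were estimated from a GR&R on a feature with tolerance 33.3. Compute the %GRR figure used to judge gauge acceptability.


GRR = sqrt(EV^2 + AV^2) = sqrt(1.87^2 + 2.88^2) = 3.4338462
%GRR = GRR / tol * 100 = 3.4338462 / 33.3 * 100
%GRR = 10.3119

10.3119


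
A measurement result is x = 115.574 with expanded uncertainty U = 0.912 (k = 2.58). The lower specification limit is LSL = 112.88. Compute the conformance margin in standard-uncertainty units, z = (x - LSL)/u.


u = U / k = 0.912 / 2.58 = 0.35348837
margin = |LSL - x| = |112.88 - 115.574| = 2.694
z = margin / u = 2.694 / 0.35348837
z = 7.6212

7.6212


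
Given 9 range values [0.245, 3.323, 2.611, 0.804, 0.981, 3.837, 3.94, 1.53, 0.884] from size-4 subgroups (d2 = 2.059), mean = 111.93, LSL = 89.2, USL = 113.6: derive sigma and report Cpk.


R_bar = (0.245 + 3.323 + 2.611 + 0.804 + 0.981 + 3.837 + 3.94 + 1.53 + 0.884) / 9 = 2.0172222
sigma = R_bar / d2 = 2.0172222 / 2.059 = 0.97970966
Cp = (USL - LSL)/(6*sigma) = (113.6 - 89.2)/(6*0.97970966) = 4.1509
Cpu = (113.6 - 111.93)/(3*0.97970966) = 0.5682
Cpl = (111.93 - 89.2)/(3*0.97970966) = 7.7336
Cpk = min(Cpu, Cpl) = 0.5682

0.5682


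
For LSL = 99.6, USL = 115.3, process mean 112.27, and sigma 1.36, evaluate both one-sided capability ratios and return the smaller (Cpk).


Cpu = (USL - mean) / (3*sigma) = (115.3 - 112.27) / (3*1.36) = 0.7426
Cpl = (mean - LSL) / (3*sigma) = (112.27 - 99.6) / (3*1.36) = 3.1054
Cpk = min(Cpu, Cpl) = 0.7426

0.7426


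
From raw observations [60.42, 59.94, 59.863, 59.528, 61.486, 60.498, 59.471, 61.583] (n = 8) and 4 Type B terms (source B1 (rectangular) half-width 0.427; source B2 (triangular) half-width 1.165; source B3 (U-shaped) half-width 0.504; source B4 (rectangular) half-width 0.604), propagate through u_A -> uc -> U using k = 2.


mean = (60.42 + 59.94 + 59.863 + 59.528 + 61.486 + 60.498 + 59.471 + 61.583) / 8 = 60.348625
s = sqrt(sum((x - mean)^2)/(n-1)) = 0.81863718
u_A = s / sqrt(n) = 0.81863718 / sqrt(8) = 0.28943195
u_B1 = 0.427 / sqrt(3) = 0.24652856
u_B2 = 1.165 / sqrt(6) = 0.47560926
u_B3 = 0.504 / sqrt(2) = 0.35638182
u_B4 = 0.604 / sqrt(3) = 0.34871956
uc = sqrt(0.28943195^2 + 0.24652856^2 + 0.47560926^2 + 0.35638182^2 + 0.34871956^2) = 0.78699726
U = k * uc = 2 * 0.78699726
U = 1.5740

1.5740


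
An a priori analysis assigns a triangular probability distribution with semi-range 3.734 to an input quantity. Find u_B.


u_B = half_width / sqrt(6)
u_B = 3.734 / 2.4494897
u_B = 1.5244

1.5244


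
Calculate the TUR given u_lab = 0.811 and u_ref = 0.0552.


TUR = u_lab / u_ref
= 0.811 / 0.0552
= 14.6920

14.6920


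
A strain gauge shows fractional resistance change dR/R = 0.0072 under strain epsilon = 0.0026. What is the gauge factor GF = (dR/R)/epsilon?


GF = (dR/R) / epsilon
= 0.0072 / 0.0026
= 2.7692

2.7692


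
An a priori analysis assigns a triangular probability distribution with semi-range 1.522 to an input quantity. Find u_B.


u_B = half_width / sqrt(6)
u_B = 1.522 / 2.4494897
u_B = 0.6214

0.6214


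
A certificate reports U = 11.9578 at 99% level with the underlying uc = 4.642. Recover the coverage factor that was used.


k = U / uc
k = 11.9578 / 4.642
k = 2.576

2.576


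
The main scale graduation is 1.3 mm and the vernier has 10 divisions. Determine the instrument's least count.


LC = MSD / n_div
= 1.3 / 10
= 0.1300

0.1300


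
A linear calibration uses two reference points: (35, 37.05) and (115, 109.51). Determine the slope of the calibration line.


slope = (y2 - y1) / (x2 - x1)
= (109.51 - 37.05) / (115 - 35)
= 72.4600 / 80
= 0.9058

0.9058


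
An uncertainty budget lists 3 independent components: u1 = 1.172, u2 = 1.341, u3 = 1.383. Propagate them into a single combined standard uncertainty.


uc = sqrt(1.172^2 + 1.341^2 + 1.383^2)
uc = sqrt(5.084554)
uc = 2.2549

2.2549


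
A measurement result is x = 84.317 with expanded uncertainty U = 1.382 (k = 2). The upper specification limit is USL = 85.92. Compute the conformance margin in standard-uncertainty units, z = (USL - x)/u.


u = U / k = 1.382 / 2 = 0.691
margin = |USL - x| = |85.92 - 84.317| = 1.603
z = margin / u = 1.603 / 0.691
z = 2.3198

2.3198


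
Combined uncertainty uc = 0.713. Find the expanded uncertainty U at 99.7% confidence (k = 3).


U = k * uc
U = 3 * 0.713
U = 2.1390

2.1390


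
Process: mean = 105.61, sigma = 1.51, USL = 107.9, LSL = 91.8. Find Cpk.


Cpu = (USL - mean) / (3*sigma) = (107.9 - 105.61) / (3*1.51) = 0.5055
Cpl = (mean - LSL) / (3*sigma) = (105.61 - 91.8) / (3*1.51) = 3.0486
Cpk = min(Cpu, Cpl) = 0.5055

0.5055


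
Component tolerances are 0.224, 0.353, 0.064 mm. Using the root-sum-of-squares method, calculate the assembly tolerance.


RSS = sqrt(0.224^2 + 0.353^2 + 0.064^2)
= sqrt(0.178881)
= 0.4229

0.4229


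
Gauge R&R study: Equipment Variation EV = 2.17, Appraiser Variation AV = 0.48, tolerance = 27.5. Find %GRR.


GRR = sqrt(EV^2 + AV^2) = sqrt(2.17^2 + 0.48^2) = 2.2224536
%GRR = GRR / tol * 100 = 2.2224536 / 27.5 * 100
%GRR = 8.0816

8.0816


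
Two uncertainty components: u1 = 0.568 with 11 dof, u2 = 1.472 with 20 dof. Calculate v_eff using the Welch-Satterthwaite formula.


uc = sqrt(u1^2 + u2^2) = sqrt(0.568^2 + 1.472^2) = 1.5777858
v_eff = uc^4 / (u1^4/v1 + u2^4/v2)
= 1.5777858^4 / (0.568^4/11 + 1.472^4/20)
= 6.1971523 / 0.24421003
v_eff = 25.3763

25.3763


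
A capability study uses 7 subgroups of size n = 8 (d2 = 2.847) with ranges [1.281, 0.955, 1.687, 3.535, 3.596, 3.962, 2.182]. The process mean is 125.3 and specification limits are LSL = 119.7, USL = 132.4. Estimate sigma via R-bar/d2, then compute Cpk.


R_bar = (1.281 + 0.955 + 1.687 + 3.535 + 3.596 + 3.962 + 2.182) / 7 = 2.4568571
sigma = R_bar / d2 = 2.4568571 / 2.847 = 0.86296351
Cp = (USL - LSL)/(6*sigma) = (132.4 - 119.7)/(6*0.86296351) = 2.4528
Cpu = (132.4 - 125.3)/(3*0.86296351) = 2.7425
Cpl = (125.3 - 119.7)/(3*0.86296351) = 2.1631
Cpk = min(Cpu, Cpl) = 2.1631

2.1631


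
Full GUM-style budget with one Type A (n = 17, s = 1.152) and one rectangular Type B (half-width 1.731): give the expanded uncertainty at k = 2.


u_A = s / sqrt(n) = 1.152 / sqrt(17) = 0.27940104
u_B = half_width / sqrt(3) = 1.731 / sqrt(3) = 0.99939332
uc = sqrt(u_A^2 + u_B^2) = sqrt(0.27940104^2 + 0.99939332^2) = 1.0377148
U = k * uc = 2 * 1.0377148
U = 2.0754

2.0754


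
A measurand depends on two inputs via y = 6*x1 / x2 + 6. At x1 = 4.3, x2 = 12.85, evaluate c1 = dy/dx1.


y = 6*x1 / x2 + 6
dy/dx1 = 6/x2
Evaluate at x2 = 12.85: c1 = 6 / 12.85
c1 = 0.4669

0.4669


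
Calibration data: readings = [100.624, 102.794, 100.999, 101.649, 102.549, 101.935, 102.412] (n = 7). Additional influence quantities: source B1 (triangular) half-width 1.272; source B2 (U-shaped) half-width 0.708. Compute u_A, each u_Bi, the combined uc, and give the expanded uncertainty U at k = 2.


mean = (100.624 + 102.794 + 100.999 + 101.649 + 102.549 + 101.935 + 102.412) / 7 = 101.8517143
s = sqrt(sum((x - mean)^2)/(n-1)) = 0.81347643
u_A = s / sqrt(n) = 0.81347643 / sqrt(7) = 0.30746519
u_B1 = 1.272 / sqrt(6) = 0.51929183
u_B2 = 0.708 / sqrt(2) = 0.5006316
uc = sqrt(0.30746519^2 + 0.51929183^2 + 0.5006316^2) = 0.7841115
U = k * uc = 2 * 0.7841115
U = 1.5682

1.5682


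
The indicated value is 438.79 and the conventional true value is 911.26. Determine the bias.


Systematic error = measured - true
= 438.79 - 911.26
= -472.4700

-472.4700


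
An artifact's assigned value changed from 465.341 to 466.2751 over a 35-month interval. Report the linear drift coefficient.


rate = (v2 - v1) / months
= (466.2751 - 465.341) / 35
= 0.9341 / 35
= 0.0267

0.0267


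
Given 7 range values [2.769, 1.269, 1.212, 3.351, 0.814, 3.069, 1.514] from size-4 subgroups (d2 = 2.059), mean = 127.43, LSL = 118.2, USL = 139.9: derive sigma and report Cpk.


R_bar = (2.769 + 1.269 + 1.212 + 3.351 + 0.814 + 3.069 + 1.514) / 7 = 1.9997143
sigma = R_bar / d2 = 1.9997143 / 2.059 = 0.97120656
Cp = (USL - LSL)/(6*sigma) = (139.9 - 118.2)/(6*0.97120656) = 3.7239
Cpu = (139.9 - 127.43)/(3*0.97120656) = 4.2799
Cpl = (127.43 - 118.2)/(3*0.97120656) = 3.1679
Cpk = min(Cpu, Cpl) = 3.1679

3.1679


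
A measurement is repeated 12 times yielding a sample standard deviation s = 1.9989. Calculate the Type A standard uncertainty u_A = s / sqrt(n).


u_A = s / sqrt(n)
u_A = 1.9989 / sqrt(12)
u_A = 1.9989 / 3.4641016
u_A = 0.5770

0.5770


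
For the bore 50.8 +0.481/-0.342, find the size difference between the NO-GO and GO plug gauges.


GO = nominal - lower_tol (smallest hole = maximum material condition)
GO = 50.8 - 0.342 = 50.458
NO-GO = nominal + upper_tol (largest hole = least material condition)
NO-GO = 50.8 + 0.481 = 51.281
spread = NO-GO - GO = 51.281 - 50.458 = 0.8230

0.8230
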